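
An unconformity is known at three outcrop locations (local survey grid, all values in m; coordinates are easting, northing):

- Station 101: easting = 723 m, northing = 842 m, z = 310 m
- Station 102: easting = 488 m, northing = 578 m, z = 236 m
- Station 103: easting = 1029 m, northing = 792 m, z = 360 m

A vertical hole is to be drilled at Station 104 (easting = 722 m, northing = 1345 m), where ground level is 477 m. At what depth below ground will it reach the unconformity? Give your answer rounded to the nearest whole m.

108 m

Two edge vectors: Station 101→Station 102 = (-235, -264, -74), Station 101→Station 103 = (306, -50, 50).
Normal n = (Station 101→Station 102) × (Station 101→Station 103) = (-16900, -10894, 92534).
So ∂z/∂easting = −n_x/n_z = 0.18264 and ∂z/∂northing = −n_y/n_z = 0.11773.
Intercept c from Station 101: 310 − 132.05 − 99.13 = 78.83.
At (722, 1345): z_contact = 131.9 + 158.3 + 78.83 = 369.0 m.
Depth below ground = 477 − 369.0 = 108 m.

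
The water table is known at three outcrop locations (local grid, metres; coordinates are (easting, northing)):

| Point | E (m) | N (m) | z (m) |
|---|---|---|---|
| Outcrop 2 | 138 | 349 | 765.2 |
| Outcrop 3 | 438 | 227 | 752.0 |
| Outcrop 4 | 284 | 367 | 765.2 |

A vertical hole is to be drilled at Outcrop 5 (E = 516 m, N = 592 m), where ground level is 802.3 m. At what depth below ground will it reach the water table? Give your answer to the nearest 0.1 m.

20.8 m

Two edge vectors: Outcrop 2→Outcrop 3 = (300, -122, -13.2), Outcrop 2→Outcrop 4 = (146, 18, 0).
Normal n = (Outcrop 2→Outcrop 3) × (Outcrop 2→Outcrop 4) = (237.6, -1927.2, 23212).
So ∂z/∂E = −n_x/n_z = −0.01024 and ∂z/∂N = −n_y/n_z = 0.08303.
Intercept c from Outcrop 2: 765.2 + 1.41 − 28.98 = 737.64.
At (516, 592): z_contact = −5.28 + 49.15 + 737.64 = 781.51 m.
Depth below ground = 802.3 − 781.51 = 20.8 m.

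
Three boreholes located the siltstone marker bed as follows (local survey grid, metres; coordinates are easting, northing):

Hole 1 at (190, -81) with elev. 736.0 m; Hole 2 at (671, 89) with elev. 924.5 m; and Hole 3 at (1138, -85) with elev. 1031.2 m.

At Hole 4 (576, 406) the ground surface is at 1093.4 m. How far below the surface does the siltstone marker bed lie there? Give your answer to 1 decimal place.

Two edge vectors: Hole 1→Hole 2 = (481, 170, 188.5), Hole 1→Hole 3 = (948, -4, 295.2).
Normal n = (Hole 1→Hole 2) × (Hole 1→Hole 3) = (50938, 36706.8, -163084).
So ∂z/∂easting = −n_x/n_z = 0.312342 and ∂z/∂northing = −n_y/n_z = 0.225079.
Intercept c from Hole 1: 736 − 59.35 + 18.23 = 694.89.
At (576, 406): z_contact = 179.91 + 91.38 + 694.89 = 966.18 m.
Depth below ground = 1093.4 − 966.18 = 127.2 m.

127.2 m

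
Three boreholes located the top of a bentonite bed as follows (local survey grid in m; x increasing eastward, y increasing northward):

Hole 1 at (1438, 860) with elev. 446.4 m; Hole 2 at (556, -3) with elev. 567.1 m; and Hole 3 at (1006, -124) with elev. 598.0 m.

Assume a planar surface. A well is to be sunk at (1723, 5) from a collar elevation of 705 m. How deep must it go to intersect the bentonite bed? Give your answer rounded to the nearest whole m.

Let the plane be z = a·x + b·y + c.
Hole 2−Hole 1: −882a − 863b = 120.7;  Hole 3−Hole 1: −432a − 984b = 151.6.
Solving gives a = 0.02436, b = −0.16476.
Then c = 446.4 − a·1438 − b·860 = 553.06.
At (1723, 5): z_contact = 42.0 − 0.8 + 553.06 = 594.2 m.
Depth below ground = 705 − 594.2 = 111 m.

111 m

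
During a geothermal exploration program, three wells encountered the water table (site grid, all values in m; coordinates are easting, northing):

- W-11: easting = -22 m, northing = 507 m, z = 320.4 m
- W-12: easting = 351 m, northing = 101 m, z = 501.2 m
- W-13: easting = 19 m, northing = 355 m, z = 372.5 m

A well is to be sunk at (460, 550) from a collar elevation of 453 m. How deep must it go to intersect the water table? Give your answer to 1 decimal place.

Let the plane be z = a·easting + b·northing + c.
W-12−W-11: 373a − 406b = 180.8;  W-13−W-11: 41a − 152b = 52.1.
Solving gives a = 0.15803, b = −0.30014.
Then c = 320.4 − a·-22 − b·507 = 476.05.
At (460, 550): z_contact = 72.69 − 165.08 + 476.05 = 383.66 m.
Depth below ground = 453 − 383.66 = 69.3 m.

69.3 m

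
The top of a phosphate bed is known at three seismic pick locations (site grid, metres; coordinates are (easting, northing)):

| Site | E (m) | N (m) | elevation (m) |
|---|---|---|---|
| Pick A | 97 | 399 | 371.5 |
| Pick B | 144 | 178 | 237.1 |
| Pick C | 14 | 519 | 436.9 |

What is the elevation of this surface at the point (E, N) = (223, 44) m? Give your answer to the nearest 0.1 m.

Let the plane be z = a·E + b·N + c.
Pick B−Pick A: 47a − 221b = −134.4;  Pick C−Pick A: −83a + 120b = 65.4.
Solving gives a = 0.13183, b = 0.63618.
Then c = 371.5 − a·97 − b·399 = 104.88.
At (223, 44): z = 29.4 + 28.0 + 104.88 = 162.3 m.

162.3 m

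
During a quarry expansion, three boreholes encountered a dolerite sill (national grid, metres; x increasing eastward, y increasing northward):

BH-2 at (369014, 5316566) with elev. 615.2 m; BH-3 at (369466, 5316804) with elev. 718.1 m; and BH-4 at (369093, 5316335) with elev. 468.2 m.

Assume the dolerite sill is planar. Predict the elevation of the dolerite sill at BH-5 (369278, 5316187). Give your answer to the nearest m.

Two edge vectors: BH-2→BH-3 = (452, 238, 102.9), BH-2→BH-4 = (79, -231, -147).
Normal n = (BH-2→BH-3) × (BH-2→BH-4) = (-11216.1, 74573.1, -123214).
So ∂z/∂x = −n_x/n_z = −0.09102943 and ∂z/∂y = −n_y/n_z = 0.60523236.
Intercept c from BH-2: 615.2 + 33591.13 − 3217757.79 = −3183551.45.
At (369278, 5316187): z = −33615.2 + 3217528.4 − 3183551.45 = 361.8 m.

362 m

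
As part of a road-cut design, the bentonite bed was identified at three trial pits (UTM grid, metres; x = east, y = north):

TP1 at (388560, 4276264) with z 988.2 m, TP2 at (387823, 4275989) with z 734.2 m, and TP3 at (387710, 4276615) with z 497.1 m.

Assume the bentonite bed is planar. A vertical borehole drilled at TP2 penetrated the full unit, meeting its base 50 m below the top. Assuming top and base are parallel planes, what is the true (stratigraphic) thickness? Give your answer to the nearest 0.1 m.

Let the plane be z = a·x + b·y + c.
TP2−TP1: −737a − 275b = −254;  TP3−TP1: −850a + 351b = −491.1.
Solving gives a = 0.45530, b = −0.29657.
|∇z| = √(a²+b²) = 0.54337, so dip δ = arctan(0.54337) = 28.52°.
True thickness = vertical thickness × cos δ = 50 × cos 28.52° = 43.9 m.

43.9 m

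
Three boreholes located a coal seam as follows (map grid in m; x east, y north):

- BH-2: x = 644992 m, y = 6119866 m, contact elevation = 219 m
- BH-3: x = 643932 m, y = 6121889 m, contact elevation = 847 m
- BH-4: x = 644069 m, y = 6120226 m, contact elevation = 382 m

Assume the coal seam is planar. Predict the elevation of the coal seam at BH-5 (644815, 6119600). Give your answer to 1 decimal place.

158.5 m

Two edge vectors: BH-2→BH-3 = (-1060, 2023, 628), BH-2→BH-4 = (-923, 360, 163).
Normal n = (BH-2→BH-3) × (BH-2→BH-4) = (103669, -406864, 1485629).
So ∂z/∂x = −n_x/n_z = −0.069781217 and ∂z/∂y = −n_y/n_z = 0.273866490.
Intercept c from BH-2: 219 + 45008.33 − 1676026.22 = −1630798.90.
At (644815, 6119600): z = −44996.0 + 1675953.4 − 1630798.90 = 158.5 m.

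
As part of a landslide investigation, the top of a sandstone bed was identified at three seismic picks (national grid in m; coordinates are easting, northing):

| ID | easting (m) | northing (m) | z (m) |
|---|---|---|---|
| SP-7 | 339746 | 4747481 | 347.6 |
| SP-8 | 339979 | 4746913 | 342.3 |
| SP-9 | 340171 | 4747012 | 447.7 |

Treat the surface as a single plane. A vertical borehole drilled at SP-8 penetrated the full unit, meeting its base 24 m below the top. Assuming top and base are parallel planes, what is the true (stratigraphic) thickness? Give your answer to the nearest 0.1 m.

21.6 m

Let the plane be z = a·easting + b·northing + c.
SP-8−SP-7: 233a − 568b = −5.3;  SP-9−SP-7: 425a − 469b = 100.1.
Solving gives a = 0.44915, b = 0.19358.
|∇z| = √(a²+b²) = 0.48908, so dip δ = arctan(0.48908) = 26.06°.
True thickness = vertical thickness × cos δ = 24 × cos 26.06° = 21.6 m.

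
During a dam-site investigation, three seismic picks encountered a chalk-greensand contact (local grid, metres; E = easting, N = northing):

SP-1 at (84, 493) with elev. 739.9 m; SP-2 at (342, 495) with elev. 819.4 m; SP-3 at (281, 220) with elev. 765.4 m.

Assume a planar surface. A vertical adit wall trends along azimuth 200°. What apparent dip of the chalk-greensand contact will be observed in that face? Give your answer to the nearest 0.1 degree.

12.7°

Let the plane be z = a·E + b·N + c.
SP-2−SP-1: 258a + 2b = 79.5;  SP-3−SP-1: 197a − 273b = 25.5.
Solving gives a = 0.30715, b = 0.12823.
Unit vector along 200° is (sin 200°, cos 200°) = (-0.3420, -0.9397).
Slope in that direction = a·(-0.3420) + b·(-0.9397) = −0.22555.
Apparent dip = arctan|0.22555| = 12.7° (true dip is 18.4°, so apparent ≤ true as expected).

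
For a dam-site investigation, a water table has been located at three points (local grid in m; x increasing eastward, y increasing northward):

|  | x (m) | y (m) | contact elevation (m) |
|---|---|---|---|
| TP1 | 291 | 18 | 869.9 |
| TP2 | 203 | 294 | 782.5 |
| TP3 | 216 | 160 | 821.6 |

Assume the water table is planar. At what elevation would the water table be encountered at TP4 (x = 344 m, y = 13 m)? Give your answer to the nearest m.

Two edge vectors: TP1→TP2 = (-88, 276, -87.4), TP1→TP3 = (-75, 142, -48.3).
Normal n = (TP1→TP2) × (TP1→TP3) = (-920, 2304.6, 8204).
So ∂z/∂x = −n_x/n_z = 0.11214 and ∂z/∂y = −n_y/n_z = −0.28091.
Intercept c from TP1: 869.9 − 32.63 + 5.06 = 842.32.
At (344, 13): z = 38.6 − 3.7 + 842.32 = 877.2 m.

877 m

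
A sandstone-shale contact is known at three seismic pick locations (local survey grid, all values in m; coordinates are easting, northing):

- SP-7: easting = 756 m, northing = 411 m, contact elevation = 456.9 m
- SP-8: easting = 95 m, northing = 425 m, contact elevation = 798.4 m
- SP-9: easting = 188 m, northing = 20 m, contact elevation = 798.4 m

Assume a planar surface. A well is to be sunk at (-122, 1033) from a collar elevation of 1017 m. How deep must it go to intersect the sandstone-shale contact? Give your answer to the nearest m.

178 m

Two edge vectors: SP-7→SP-8 = (-661, 14, 341.5), SP-7→SP-9 = (-568, -391, 341.5).
Normal n = (SP-7→SP-8) × (SP-7→SP-9) = (138307.5, 31759.5, 266403).
So ∂z/∂easting = −n_x/n_z = −0.51917 and ∂z/∂northing = −n_y/n_z = −0.11922.
Intercept c from SP-7: 456.9 + 392.49 + 49.00 = 898.39.
At (-122, 1033): z_contact = 63.3 − 123.2 + 898.39 = 838.6 m.
Depth below ground = 1017 − 838.6 = 178 m.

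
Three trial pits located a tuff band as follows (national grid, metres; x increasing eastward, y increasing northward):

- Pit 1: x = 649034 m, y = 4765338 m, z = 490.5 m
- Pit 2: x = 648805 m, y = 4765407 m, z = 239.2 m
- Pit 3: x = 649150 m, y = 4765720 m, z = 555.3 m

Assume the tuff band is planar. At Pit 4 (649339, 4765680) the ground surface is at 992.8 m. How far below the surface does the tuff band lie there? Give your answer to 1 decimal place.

232.6 m

Two edge vectors: Pit 1→Pit 2 = (-229, 69, -251.3), Pit 1→Pit 3 = (116, 382, 64.8).
Normal n = (Pit 1→Pit 2) × (Pit 1→Pit 3) = (100467.8, -14311.6, -95482).
So ∂z/∂x = −n_x/n_z = 1.052217172 and ∂z/∂y = −n_y/n_z = −0.149887937.
Intercept c from Pit 1: 490.5 − 682924.72 + 714266.68 = 31832.46.
At (649339, 4765680): z_contact = 683245.65 − 714317.94 + 31832.46 = 760.16 m.
Depth below ground = 992.8 − 760.16 = 232.6 m.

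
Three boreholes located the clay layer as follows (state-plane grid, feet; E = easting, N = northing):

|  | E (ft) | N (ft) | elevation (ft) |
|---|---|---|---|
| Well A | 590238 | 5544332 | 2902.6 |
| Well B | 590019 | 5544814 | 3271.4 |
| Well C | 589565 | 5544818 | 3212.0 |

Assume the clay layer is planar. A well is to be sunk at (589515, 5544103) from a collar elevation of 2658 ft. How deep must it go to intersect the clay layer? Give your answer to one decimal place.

Let the plane be z = a·E + b·N + c.
Well B−Well A: −219a + 482b = 368.8;  Well C−Well A: −673a + 486b = 309.4.
Solving gives a = 0.138131332, b = 0.827906144.
Then c = 2902.6 − a·590238 − b·5544332 = −4668814.29.
At (589515, 5544103): z_contact = 81430.49 + 4589996.94 − 4668814.29 = 2613.14 ft.
Depth below ground = 2658 − 2613.14 = 44.9 ft.

44.9 ft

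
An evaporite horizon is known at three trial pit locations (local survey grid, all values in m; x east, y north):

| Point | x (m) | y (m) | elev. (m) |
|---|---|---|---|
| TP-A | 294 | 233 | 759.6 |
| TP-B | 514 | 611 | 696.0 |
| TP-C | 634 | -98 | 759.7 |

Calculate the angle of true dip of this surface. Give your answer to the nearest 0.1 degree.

Let the plane be z = a·x + b·y + c.
TP-B−TP-A: 220a + 378b = −63.6;  TP-C−TP-A: 340a − 331b = 0.1.
Solving gives a = −0.10437, b = −0.10751.
Gradient magnitude |∇z| = √(a² + b²) = √(0.01089 + 0.01156) = 0.14984.
True dip = arctan(0.14984) = 8.5°, dipping toward NE (azimuth ≈ 044°).

8.5°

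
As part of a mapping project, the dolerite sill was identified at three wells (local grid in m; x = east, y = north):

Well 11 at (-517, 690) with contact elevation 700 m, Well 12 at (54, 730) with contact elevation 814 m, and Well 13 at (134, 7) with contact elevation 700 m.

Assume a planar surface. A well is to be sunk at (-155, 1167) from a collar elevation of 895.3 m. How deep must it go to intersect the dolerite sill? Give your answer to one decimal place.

42.5 m

Two edge vectors: Well 11→Well 12 = (571, 40, 114), Well 11→Well 13 = (651, -683, 0).
Normal n = (Well 11→Well 12) × (Well 11→Well 13) = (77862, 74214, -416033).
So ∂z/∂x = −n_x/n_z = 0.187153 and ∂z/∂y = −n_y/n_z = 0.178385.
Intercept c from Well 11: 700 + 96.76 − 123.09 = 673.67.
At (-155, 1167): z_contact = −29.01 + 208.18 + 673.67 = 852.84 m.
Depth below ground = 895.3 − 852.84 = 42.5 m.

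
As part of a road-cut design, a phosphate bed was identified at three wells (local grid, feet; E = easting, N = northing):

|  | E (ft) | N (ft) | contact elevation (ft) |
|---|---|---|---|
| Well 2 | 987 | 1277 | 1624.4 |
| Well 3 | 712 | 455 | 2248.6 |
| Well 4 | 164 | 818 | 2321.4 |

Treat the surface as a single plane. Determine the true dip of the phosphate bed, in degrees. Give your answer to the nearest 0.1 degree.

38.1°

Let the plane be z = a·E + b·N + c.
Well 3−Well 2: −275a − 822b = 624.2;  Well 4−Well 2: −823a − 459b = 697.
Solving gives a = −0.52051, b = −0.58523.
Gradient magnitude |∇z| = √(a² + b²) = √(0.27093 + 0.34250) = 0.78321.
True dip = arctan(0.78321) = 38.1°, dipping toward NE (azimuth ≈ 042°).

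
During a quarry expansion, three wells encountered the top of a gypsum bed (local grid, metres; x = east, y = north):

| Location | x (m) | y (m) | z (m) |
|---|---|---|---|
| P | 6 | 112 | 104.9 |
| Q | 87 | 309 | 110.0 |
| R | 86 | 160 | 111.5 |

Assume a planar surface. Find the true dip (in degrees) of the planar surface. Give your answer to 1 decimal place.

Let the plane be z = a·x + b·y + c.
Q−P: 81a + 197b = 5.1;  R−P: 80a + 48b = 6.6.
Solving gives a = 0.08890, b = −0.01066.
Gradient magnitude |∇z| = √(a² + b²) = √(0.00790 + 0.00011) = 0.08954.
True dip = arctan(0.08954) = 5.1°, dipping toward W (azimuth ≈ 277°).

5.1°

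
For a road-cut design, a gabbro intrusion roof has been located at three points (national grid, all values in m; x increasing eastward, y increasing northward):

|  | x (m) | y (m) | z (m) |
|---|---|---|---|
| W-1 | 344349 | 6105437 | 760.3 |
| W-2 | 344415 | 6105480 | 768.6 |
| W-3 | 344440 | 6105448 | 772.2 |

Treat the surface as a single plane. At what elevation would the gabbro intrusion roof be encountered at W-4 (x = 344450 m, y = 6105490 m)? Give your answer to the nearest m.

Two edge vectors: W-1→W-2 = (66, 43, 8.3), W-1→W-3 = (91, 11, 11.9).
Normal n = (W-1→W-2) × (W-1→W-3) = (420.4, -30.1, -3187).
So ∂z/∂x = −n_x/n_z = 0.13191089 and ∂z/∂y = −n_y/n_z = −0.00944462.
Intercept c from W-1: 760.3 − 45423.38 + 57663.52 = 13000.44.
At (344450, 6105490): z = 45436.7 − 57664.0 + 13000.44 = 773.1 m.

773 m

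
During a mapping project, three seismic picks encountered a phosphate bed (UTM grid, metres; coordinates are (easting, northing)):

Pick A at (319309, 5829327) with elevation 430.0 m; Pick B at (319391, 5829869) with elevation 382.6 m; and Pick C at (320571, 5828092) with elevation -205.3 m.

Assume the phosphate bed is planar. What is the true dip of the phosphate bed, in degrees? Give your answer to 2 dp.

27.16°

Let the plane be z = a·E + b·N + c.
Pick B−Pick A: 82a + 542b = −47.4;  Pick C−Pick A: 1262a − 1235b = −635.3.
Solving gives a = −0.51303, b = −0.00984.
Gradient magnitude |∇z| = √(a² + b²) = √(0.26320 + 0.00010) = 0.51313.
True dip = arctan(0.51313) = 27.16°, dipping toward E (azimuth ≈ 089°).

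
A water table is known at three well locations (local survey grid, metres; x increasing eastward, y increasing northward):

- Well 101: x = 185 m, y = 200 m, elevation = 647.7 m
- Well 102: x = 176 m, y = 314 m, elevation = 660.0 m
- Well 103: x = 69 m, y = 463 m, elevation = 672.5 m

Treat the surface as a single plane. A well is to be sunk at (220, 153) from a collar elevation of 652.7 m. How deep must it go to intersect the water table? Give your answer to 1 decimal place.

Let the plane be z = a·x + b·y + c.
Well 102−Well 101: −9a + 114b = 12.3;  Well 103−Well 101: −116a + 263b = 24.8.
Solving gives a = 0.03755, b = 0.11086.
Then c = 647.7 − a·185 − b·200 = 618.58.
At (220, 153): z_contact = 8.26 + 16.96 + 618.58 = 643.80 m.
Depth below ground = 652.7 − 643.80 = 8.9 m.

8.9 m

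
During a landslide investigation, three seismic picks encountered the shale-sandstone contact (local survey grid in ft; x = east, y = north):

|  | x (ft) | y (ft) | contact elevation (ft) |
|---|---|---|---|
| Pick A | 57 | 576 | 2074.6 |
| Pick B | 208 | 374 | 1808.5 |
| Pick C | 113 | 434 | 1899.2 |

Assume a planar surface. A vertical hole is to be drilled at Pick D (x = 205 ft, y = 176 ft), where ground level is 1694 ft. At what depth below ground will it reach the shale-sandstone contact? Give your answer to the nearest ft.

111 ft

Let the plane be z = a·x + b·y + c.
Pick B−Pick A: 151a − 202b = −266.1;  Pick C−Pick A: 56a − 142b = −175.4.
Solving gives a = −0.23252, b = 1.14351.
Then c = 2074.6 − a·57 − b·576 = 1429.19.
At (205, 176): z_contact = −47.7 + 201.3 + 1429.19 = 1582.8 ft.
Depth below ground = 1694 − 1582.8 = 111 ft.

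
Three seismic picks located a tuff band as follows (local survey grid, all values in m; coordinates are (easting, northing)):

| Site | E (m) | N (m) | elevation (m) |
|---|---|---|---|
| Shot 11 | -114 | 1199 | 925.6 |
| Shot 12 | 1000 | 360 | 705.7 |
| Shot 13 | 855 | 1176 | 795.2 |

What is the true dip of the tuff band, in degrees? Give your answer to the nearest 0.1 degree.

9.0°

Two edge vectors: Shot 11→Shot 12 = (1114, -839, -219.9), Shot 11→Shot 13 = (969, -23, -130.4).
Normal n = (Shot 11→Shot 12) × (Shot 11→Shot 13) = (104347.9, -67817.5, 787369).
So ∂z/∂E = −n_x/n_z = −0.13253 and ∂z/∂N = −n_y/n_z = 0.08613.
Gradient magnitude |∇z| = √(a² + b²) = √(0.01756 + 0.00742) = 0.15806.
True dip = arctan(0.15806) = 9.0°, dipping toward ESE (azimuth ≈ 123°).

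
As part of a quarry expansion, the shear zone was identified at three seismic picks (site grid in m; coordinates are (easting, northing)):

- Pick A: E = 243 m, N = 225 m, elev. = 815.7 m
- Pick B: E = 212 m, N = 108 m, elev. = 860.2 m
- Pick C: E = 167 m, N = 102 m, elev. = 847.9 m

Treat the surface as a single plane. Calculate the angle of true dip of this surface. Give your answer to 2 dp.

Let the plane be z = a·E + b·N + c.
Pick B−Pick A: −31a − 117b = 44.5;  Pick C−Pick A: −76a − 123b = 32.2.
Solving gives a = 0.33591, b = −0.46934.
Gradient magnitude |∇z| = √(a² + b²) = √(0.11284 + 0.22028) = 0.57717.
True dip = arctan(0.57717) = 29.99°, dipping toward NW (azimuth ≈ 324°).

29.99°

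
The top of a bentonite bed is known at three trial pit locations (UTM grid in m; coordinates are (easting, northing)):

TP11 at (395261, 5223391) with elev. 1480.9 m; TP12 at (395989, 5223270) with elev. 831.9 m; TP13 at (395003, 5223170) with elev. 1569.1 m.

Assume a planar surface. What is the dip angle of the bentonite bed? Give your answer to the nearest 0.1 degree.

Let the plane be z = a·E + b·N + c.
TP12−TP11: 728a − 121b = −649;  TP13−TP11: −258a − 221b = 88.2.
Solving gives a = −0.80217, b = 0.53737.
Gradient magnitude |∇z| = √(a² + b²) = √(0.64347 + 0.28877) = 0.96553.
True dip = arctan(0.96553) = 44.0°, dipping toward SE (azimuth ≈ 124°).

44.0°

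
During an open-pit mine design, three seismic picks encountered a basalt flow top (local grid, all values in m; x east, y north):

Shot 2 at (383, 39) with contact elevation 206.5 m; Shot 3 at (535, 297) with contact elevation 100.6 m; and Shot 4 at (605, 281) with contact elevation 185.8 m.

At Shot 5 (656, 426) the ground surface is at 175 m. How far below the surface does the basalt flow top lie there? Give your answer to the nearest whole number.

Two edge vectors: Shot 2→Shot 3 = (152, 258, -105.9), Shot 2→Shot 4 = (222, 242, -20.7).
Normal n = (Shot 2→Shot 3) × (Shot 2→Shot 4) = (20287.2, -20363.4, -20492).
So ∂z/∂x = −n_x/n_z = 0.99001 and ∂z/∂y = −n_y/n_z = −0.99372.
Intercept c from Shot 2: 206.5 − 379.17 + 38.76 = −133.92.
At (656, 426): z_contact = 649.4 − 423.3 − 133.92 = 92.2 m.
Depth below ground = 175 − 92.2 = 83 m.

83 m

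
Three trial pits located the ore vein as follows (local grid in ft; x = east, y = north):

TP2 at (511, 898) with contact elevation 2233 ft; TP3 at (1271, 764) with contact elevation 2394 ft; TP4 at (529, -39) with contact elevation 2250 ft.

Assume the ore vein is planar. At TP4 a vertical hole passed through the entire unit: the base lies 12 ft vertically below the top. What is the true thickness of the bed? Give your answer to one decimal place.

Let the plane be z = a·x + b·y + c.
TP3−TP2: 760a − 134b = 161;  TP4−TP2: 18a − 937b = 17.
Solving gives a = 0.20935, b = −0.01412.
|∇z| = √(a²+b²) = 0.20983, so dip δ = arctan(0.20983) = 11.85°.
True thickness = vertical thickness × cos δ = 12 × cos 11.85° = 11.7 ft.

11.7 ft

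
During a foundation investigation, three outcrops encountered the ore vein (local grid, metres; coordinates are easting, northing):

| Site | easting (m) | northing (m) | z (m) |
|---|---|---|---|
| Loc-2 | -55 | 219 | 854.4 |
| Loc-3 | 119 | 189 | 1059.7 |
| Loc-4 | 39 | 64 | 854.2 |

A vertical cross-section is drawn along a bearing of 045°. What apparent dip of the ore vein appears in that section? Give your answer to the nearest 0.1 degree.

Let the plane be z = a·easting + b·northing + c.
Loc-3−Loc-2: 174a − 30b = 205.3;  Loc-4−Loc-2: 94a − 155b = −0.2.
Solving gives a = 1.31791, b = 0.80054.
Unit vector along 045° is (sin 45°, cos 45°) = (0.7071, 0.7071).
Slope in that direction = a·(0.7071) + b·(0.7071) = 1.49797.
Apparent dip = arctan|1.49797| = 56.3° (true dip is 57.0°, so apparent ≤ true as expected).

56.3°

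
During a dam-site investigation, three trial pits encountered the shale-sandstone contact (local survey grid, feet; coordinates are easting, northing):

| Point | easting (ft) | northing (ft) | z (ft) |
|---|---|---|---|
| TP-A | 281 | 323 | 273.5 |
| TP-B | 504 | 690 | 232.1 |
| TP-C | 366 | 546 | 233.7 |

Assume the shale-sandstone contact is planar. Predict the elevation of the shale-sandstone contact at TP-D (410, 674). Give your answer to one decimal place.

209.5 ft

Two edge vectors: TP-A→TP-B = (223, 367, -41.4), TP-A→TP-C = (85, 223, -39.8).
Normal n = (TP-A→TP-B) × (TP-A→TP-C) = (-5374.4, 5356.4, 18534).
So ∂z/∂easting = −n_x/n_z = 0.28998 and ∂z/∂northing = −n_y/n_z = −0.28900.
Intercept c from TP-A: 273.5 − 81.48 + 93.35 = 285.37.
At (410, 674): z = 118.9 − 194.8 + 285.37 = 209.5 ft.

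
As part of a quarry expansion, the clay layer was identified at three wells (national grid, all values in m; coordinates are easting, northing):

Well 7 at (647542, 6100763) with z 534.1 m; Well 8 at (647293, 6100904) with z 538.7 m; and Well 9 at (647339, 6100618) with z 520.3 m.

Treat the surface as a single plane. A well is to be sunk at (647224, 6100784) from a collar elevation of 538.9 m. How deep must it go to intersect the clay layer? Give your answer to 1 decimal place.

Let the plane be z = a·easting + b·northing + c.
Well 8−Well 7: −249a + 141b = 4.6;  Well 9−Well 7: −203a − 145b = −13.8.
Solving gives a = 0.019756520, b = 0.067513286.
Then c = 534.1 − a·647542 − b·6100763 = −424141.64.
At (647224, 6100784): z_contact = 12786.89 + 411883.98 − 424141.64 = 529.24 m.
Depth below ground = 538.9 − 529.24 = 9.7 m.

9.7 m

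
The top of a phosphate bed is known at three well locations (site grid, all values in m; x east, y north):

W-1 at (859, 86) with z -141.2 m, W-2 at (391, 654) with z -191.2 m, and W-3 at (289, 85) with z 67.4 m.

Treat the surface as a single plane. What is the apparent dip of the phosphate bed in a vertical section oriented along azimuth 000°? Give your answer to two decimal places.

Two edge vectors: W-1→W-2 = (-468, 568, -50), W-1→W-3 = (-570, -1, 208.6).
Normal n = (W-1→W-2) × (W-1→W-3) = (118434.8, 126124.8, 324228).
So ∂z/∂x = −n_x/n_z = −0.36528 and ∂z/∂y = −n_y/n_z = −0.38900.
Unit vector along 000° is (sin 0°, cos 0°) = (0.0000, 1.0000).
Slope in that direction = a·(0.0000) + b·(1.0000) = −0.38900.
Apparent dip = arctan|0.38900| = 21.26° (true dip is 28.1°, so apparent ≤ true as expected).

21.26°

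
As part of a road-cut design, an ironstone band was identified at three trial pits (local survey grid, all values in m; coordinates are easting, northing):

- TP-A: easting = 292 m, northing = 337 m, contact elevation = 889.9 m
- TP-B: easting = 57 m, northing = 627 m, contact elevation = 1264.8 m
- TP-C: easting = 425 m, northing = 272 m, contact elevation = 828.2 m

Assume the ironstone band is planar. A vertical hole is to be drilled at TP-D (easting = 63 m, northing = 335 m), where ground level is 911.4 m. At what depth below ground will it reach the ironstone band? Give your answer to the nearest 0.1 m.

88.2 m

Let the plane be z = a·easting + b·northing + c.
TP-B−TP-A: −235a + 290b = 374.9;  TP-C−TP-A: 133a − 65b = −61.7.
Solving gives a = 0.27798, b = 1.51802.
Then c = 889.9 − a·292 − b·337 = 297.16.
At (63, 335): z_contact = 17.51 + 508.54 + 297.16 = 823.21 m.
Depth below ground = 911.4 − 823.21 = 88.2 m.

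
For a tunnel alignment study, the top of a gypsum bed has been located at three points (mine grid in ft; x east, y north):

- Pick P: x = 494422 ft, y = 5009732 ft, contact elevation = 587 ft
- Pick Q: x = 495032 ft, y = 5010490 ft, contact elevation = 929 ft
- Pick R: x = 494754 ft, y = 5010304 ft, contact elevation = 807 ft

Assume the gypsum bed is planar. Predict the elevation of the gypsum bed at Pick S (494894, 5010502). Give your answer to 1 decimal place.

890.6 ft

Let the plane be z = a·x + b·y + c.
Pick Q−Pick P: 610a + 758b = 342;  Pick R−Pick P: 332a + 572b = 220.
Solving gives a = 0.296759335, b = 0.212370456.
Then c = 587 − a·494422 − b·5009732 = −1210056.41.
At (494894, 5010502): z = 146864.4 + 1064082.6 − 1210056.41 = 890.6 ft.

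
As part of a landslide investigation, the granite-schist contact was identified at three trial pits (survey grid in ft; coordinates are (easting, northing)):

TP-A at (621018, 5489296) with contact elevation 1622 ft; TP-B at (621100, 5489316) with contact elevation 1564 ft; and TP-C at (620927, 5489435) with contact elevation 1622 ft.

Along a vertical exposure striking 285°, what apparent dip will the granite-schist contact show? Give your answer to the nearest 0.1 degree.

25.9°

Two edge vectors: TP-A→TP-B = (82, 20, -58), TP-A→TP-C = (-91, 139, 0).
Normal n = (TP-A→TP-B) × (TP-A→TP-C) = (8062, 5278, 13218).
So ∂z/∂E = −n_x/n_z = −0.60993 and ∂z/∂N = −n_y/n_z = −0.39930.
Unit vector along 285° is (sin 285°, cos 285°) = (-0.9659, 0.2588).
Slope in that direction = a·(-0.9659) + b·(0.2588) = 0.48580.
Apparent dip = arctan|0.48580| = 25.9° (true dip is 36.1°, so apparent ≤ true as expected).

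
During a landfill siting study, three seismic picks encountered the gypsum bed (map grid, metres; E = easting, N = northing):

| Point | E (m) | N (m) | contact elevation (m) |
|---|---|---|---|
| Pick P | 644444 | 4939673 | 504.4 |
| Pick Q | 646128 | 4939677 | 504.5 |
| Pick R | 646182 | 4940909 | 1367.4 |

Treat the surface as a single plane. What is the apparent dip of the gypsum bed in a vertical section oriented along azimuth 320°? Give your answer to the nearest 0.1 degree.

28.3°

Two edge vectors: Pick P→Pick Q = (1684, 4, 0.1), Pick P→Pick R = (1738, 1236, 863).
Normal n = (Pick P→Pick Q) × (Pick P→Pick R) = (3328.4, -1453118.2, 2074472).
So ∂z/∂E = −n_x/n_z = −0.00160 and ∂z/∂N = −n_y/n_z = 0.70048.
Unit vector along 320° is (sin 320°, cos 320°) = (-0.6428, 0.7660).
Slope in that direction = a·(-0.6428) + b·(0.7660) = 0.53763.
Apparent dip = arctan|0.53763| = 28.3° (true dip is 35.0°, so apparent ≤ true as expected).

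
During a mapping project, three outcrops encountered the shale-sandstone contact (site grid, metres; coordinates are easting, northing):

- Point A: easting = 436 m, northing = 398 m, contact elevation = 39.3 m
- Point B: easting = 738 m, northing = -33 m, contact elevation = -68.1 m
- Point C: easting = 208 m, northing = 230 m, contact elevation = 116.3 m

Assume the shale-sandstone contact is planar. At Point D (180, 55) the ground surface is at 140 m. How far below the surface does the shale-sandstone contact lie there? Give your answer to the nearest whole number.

Let the plane be z = a·easting + b·northing + c.
Point B−Point A: 302a − 431b = −107.4;  Point C−Point A: −228a − 168b = 77.
Solving gives a = −0.34382, b = 0.00828.
Then c = 39.3 − a·436 − b·398 = 185.91.
At (180, 55): z_contact = −61.9 + 0.5 + 185.91 = 124.5 m.
Depth below ground = 140 − 124.5 = 16 m.

16 m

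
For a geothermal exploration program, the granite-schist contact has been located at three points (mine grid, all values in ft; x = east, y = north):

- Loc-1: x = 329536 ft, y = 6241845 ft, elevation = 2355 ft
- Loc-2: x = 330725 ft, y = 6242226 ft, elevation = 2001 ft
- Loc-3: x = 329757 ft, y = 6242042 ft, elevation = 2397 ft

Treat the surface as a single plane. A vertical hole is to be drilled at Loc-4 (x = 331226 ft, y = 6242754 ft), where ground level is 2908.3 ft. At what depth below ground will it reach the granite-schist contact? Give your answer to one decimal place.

742.5 ft

Two edge vectors: Loc-1→Loc-2 = (1189, 381, -354), Loc-1→Loc-3 = (221, 197, 42).
Normal n = (Loc-1→Loc-2) × (Loc-1→Loc-3) = (85740, -128172, 150032).
So ∂z/∂x = −n_x/n_z = −0.571478085 and ∂z/∂y = −n_y/n_z = 0.854297750.
Intercept c from Loc-1: 2355 + 188322.60 − 5332394.14 = −5141716.54.
At (331226, 6242754): z_contact = −189288.40 + 5333170.69 − 5141716.54 = 2165.76 ft.
Depth below ground = 2908.3 − 2165.76 = 742.5 ft.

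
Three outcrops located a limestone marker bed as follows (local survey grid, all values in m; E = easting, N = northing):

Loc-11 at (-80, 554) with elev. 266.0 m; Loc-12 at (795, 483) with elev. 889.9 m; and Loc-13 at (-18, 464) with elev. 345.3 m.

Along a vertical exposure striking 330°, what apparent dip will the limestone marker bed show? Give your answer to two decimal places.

34.89°

Let the plane be z = a·E + b·N + c.
Loc-12−Loc-11: 875a − 71b = 623.9;  Loc-13−Loc-11: 62a − 90b = 79.3.
Solving gives a = 0.67952, b = −0.41300.
Unit vector along 330° is (sin 330°, cos 330°) = (-0.5000, 0.8660).
Slope in that direction = a·(-0.5000) + b·(0.8660) = −0.69743.
Apparent dip = arctan|0.69743| = 34.89° (true dip is 38.5°, so apparent ≤ true as expected).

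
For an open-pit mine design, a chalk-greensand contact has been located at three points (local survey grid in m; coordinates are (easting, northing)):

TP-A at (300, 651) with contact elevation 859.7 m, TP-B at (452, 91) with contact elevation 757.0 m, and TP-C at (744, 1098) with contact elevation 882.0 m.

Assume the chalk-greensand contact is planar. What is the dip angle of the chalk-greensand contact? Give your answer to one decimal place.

10.6°

Let the plane be z = a·E + b·N + c.
TP-B−TP-A: 152a − 560b = −102.7;  TP-C−TP-A: 444a + 447b = 22.3.
Solving gives a = −0.10556, b = 0.15474.
Gradient magnitude |∇z| = √(a² + b²) = √(0.01114 + 0.02394) = 0.18732.
True dip = arctan(0.18732) = 10.6°, dipping toward SE (azimuth ≈ 146°).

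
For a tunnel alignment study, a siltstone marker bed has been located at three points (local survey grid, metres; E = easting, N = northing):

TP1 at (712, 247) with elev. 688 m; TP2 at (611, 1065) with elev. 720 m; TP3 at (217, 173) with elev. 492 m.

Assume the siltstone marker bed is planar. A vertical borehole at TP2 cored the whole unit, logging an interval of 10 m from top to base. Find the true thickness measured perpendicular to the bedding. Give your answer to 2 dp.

9.31 m

Let the plane be z = a·E + b·N + c.
TP2−TP1: −101a + 818b = 32;  TP3−TP1: −495a − 74b = −196.
Solving gives a = 0.38304, b = 0.08641.
|∇z| = √(a²+b²) = 0.39267, so dip δ = arctan(0.39267) = 21.44°.
True thickness = vertical thickness × cos δ = 10 × cos 21.44° = 9.31 m.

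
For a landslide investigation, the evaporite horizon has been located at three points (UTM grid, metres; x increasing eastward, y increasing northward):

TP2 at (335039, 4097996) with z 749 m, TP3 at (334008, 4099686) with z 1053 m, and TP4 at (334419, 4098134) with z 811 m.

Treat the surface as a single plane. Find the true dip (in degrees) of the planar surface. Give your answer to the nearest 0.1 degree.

8.8°

Two edge vectors: TP2→TP3 = (-1031, 1690, 304), TP2→TP4 = (-620, 138, 62).
Normal n = (TP2→TP3) × (TP2→TP4) = (62828, -124558, 905522).
So ∂z/∂x = −n_x/n_z = −0.06938 and ∂z/∂y = −n_y/n_z = 0.13755.
Gradient magnitude |∇z| = √(a² + b²) = √(0.00481 + 0.01892) = 0.15406.
True dip = arctan(0.15406) = 8.8°, dipping toward SSE (azimuth ≈ 153°).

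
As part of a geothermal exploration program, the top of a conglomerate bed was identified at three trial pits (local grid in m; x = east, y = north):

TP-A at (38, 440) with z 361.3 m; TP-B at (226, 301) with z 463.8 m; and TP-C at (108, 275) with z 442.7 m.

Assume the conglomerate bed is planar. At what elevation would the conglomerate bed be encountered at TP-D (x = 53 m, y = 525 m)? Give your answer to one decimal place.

Let the plane be z = a·x + b·y + c.
TP-B−TP-A: 188a − 139b = 102.5;  TP-C−TP-A: 70a − 165b = 81.4.
Solving gives a = 0.26294, b = −0.38178.
Then c = 361.3 − a·38 − b·440 = 519.29.
At (53, 525): z = 13.9 − 200.4 + 519.29 = 332.8 m.

332.8 m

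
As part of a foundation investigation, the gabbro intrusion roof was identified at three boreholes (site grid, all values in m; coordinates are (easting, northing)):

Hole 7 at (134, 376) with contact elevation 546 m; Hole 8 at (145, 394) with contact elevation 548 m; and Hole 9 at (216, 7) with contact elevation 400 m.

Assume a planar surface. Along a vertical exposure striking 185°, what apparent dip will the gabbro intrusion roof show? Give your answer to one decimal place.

Two edge vectors: Hole 7→Hole 8 = (11, 18, 2), Hole 7→Hole 9 = (82, -369, -146).
Normal n = (Hole 7→Hole 8) × (Hole 7→Hole 9) = (-1890, 1770, -5535).
So ∂z/∂E = −n_x/n_z = −0.34146 and ∂z/∂N = −n_y/n_z = 0.31978.
Unit vector along 185° is (sin 185°, cos 185°) = (-0.0872, -0.9962).
Slope in that direction = a·(-0.0872) + b·(-0.9962) = −0.28881.
Apparent dip = arctan|0.28881| = 16.1° (true dip is 25.1°, so apparent ≤ true as expected).

16.1°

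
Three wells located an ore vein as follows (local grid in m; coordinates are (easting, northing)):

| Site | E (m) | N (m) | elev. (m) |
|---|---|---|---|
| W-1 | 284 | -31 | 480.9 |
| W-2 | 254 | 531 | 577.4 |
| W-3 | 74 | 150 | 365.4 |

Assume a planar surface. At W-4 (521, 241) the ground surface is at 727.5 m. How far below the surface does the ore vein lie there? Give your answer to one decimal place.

Let the plane be z = a·E + b·N + c.
W-2−W-1: −30a + 562b = 96.5;  W-3−W-1: −210a + 181b = −115.5.
Solving gives a = 0.73166, b = 0.21076.
Then c = 480.9 − a·284 − b·-31 = 279.64.
At (521, 241): z_contact = 381.19 + 50.79 + 279.64 = 711.63 m.
Depth below ground = 727.5 − 711.63 = 15.9 m.

15.9 m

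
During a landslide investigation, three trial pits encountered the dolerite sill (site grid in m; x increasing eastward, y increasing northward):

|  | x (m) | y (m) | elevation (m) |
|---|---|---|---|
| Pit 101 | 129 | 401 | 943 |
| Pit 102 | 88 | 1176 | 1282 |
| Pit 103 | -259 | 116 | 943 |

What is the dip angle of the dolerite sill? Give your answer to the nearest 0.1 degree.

27.6°

Let the plane be z = a·x + b·y + c.
Pit 102−Pit 101: −41a + 775b = 339;  Pit 103−Pit 101: −388a − 285b = 0.
Solving gives a = −0.30928, b = 0.42106.
Gradient magnitude |∇z| = √(a² + b²) = √(0.09566 + 0.17729) = 0.52244.
True dip = arctan(0.52244) = 27.6°, dipping toward SE (azimuth ≈ 144°).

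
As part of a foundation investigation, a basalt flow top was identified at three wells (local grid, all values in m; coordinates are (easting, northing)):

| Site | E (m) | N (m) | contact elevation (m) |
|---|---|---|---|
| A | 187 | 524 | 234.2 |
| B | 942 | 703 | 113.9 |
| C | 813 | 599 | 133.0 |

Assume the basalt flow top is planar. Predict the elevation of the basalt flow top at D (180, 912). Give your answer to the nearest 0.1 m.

Two edge vectors: A→B = (755, 179, -120.3), A→C = (626, 75, -101.2).
Normal n = (A→B) × (A→C) = (-9092.3, 1098.2, -55429).
So ∂z/∂E = −n_x/n_z = −0.16404 and ∂z/∂N = −n_y/n_z = 0.01981.
Intercept c from A: 234.2 + 30.67 − 10.38 = 254.49.
At (180, 912): z = −29.5 + 18.1 + 254.49 = 243.0 m.

243.0 m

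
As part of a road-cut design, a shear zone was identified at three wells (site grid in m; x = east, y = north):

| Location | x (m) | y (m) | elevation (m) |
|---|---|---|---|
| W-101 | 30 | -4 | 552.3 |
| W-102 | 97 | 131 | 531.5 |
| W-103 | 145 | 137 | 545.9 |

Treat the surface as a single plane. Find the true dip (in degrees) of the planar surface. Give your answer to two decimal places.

25.14°

Let the plane be z = a·x + b·y + c.
W-102−W-101: 67a + 135b = −20.8;  W-103−W-101: 115a + 141b = −6.4.
Solving gives a = 0.34038, b = −0.32300.
Gradient magnitude |∇z| = √(a² + b²) = √(0.11586 + 0.10433) = 0.46924.
True dip = arctan(0.46924) = 25.14°, dipping toward NW (azimuth ≈ 313°).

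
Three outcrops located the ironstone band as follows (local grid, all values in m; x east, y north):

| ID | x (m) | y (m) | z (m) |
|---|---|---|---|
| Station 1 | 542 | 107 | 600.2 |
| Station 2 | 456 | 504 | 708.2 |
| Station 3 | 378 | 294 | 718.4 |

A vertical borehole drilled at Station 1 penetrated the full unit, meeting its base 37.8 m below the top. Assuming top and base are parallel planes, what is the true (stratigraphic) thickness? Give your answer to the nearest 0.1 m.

32.9 m

Two edge vectors: Station 1→Station 2 = (-86, 397, 108), Station 1→Station 3 = (-164, 187, 118.2).
Normal n = (Station 1→Station 2) × (Station 1→Station 3) = (26729.4, -7546.8, 49026).
So ∂z/∂x = −n_x/n_z = −0.54521 and ∂z/∂y = −n_y/n_z = 0.15393.
|∇z| = √(a²+b²) = 0.56652, so dip δ = arctan(0.56652) = 29.53°.
True thickness = vertical thickness × cos δ = 37.8 × cos 29.53° = 32.9 m.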